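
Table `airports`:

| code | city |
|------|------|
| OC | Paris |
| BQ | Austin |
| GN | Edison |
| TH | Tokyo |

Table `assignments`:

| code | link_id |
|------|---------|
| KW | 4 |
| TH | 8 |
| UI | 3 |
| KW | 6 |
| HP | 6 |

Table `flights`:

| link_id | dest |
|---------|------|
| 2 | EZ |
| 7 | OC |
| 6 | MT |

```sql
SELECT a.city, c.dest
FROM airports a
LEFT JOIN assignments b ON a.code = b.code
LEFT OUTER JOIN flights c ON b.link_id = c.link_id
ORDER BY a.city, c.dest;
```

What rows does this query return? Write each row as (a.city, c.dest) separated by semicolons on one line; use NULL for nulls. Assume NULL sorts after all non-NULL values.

(Austin, NULL); (Edison, NULL); (Paris, NULL); (Tokyo, NULL)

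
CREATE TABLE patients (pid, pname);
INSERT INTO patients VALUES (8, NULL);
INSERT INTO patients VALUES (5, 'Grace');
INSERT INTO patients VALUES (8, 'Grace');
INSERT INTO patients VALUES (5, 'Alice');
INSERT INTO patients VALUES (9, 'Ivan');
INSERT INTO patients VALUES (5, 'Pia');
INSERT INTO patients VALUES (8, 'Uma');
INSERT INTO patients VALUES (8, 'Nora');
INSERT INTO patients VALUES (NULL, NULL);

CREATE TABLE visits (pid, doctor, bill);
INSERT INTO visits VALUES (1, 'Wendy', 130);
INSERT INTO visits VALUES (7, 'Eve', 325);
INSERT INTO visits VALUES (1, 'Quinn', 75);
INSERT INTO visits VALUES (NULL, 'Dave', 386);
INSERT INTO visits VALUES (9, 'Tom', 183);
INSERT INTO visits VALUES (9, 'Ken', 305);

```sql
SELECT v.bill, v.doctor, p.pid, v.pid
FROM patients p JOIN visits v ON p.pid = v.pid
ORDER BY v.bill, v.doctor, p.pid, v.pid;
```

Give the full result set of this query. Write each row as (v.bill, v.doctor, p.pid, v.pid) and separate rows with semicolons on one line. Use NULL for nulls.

INNER JOIN keeps only pairs where the ON condition holds.
Matching on p.pid = v.pid. A NULL in a compared column never satisfies the condition.
- p (pid=8) has no partner → excluded.
- p (pid=5) has no partner → excluded.
- p (pid=8) has no partner → excluded.
- p (pid=5) has no partner → excluded.
- p (pid=9) pairs with 2 row(s) of v.
- p (pid=5) has no partner → excluded.
- p (pid=8) has no partner → excluded.
- p (pid=8) has no partner → excluded.
- p (pid=NULL) has no partner → excluded.
After projecting and ordering:
v.bill | v.doctor | p.pid | v.pid
183 | Tom | 9 | 9
305 | Ken | 9 | 9

(183, Tom, 9, 9); (305, Ken, 9, 9)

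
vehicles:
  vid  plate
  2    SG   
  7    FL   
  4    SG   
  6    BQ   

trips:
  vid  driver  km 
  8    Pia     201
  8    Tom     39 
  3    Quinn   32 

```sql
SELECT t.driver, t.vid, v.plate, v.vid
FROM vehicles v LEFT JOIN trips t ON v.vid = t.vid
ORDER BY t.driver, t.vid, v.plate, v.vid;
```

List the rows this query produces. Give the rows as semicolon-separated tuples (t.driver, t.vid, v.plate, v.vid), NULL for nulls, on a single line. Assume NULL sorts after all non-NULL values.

(NULL, NULL, BQ, 6); (NULL, NULL, FL, 7); (NULL, NULL, SG, 2); (NULL, NULL, SG, 4)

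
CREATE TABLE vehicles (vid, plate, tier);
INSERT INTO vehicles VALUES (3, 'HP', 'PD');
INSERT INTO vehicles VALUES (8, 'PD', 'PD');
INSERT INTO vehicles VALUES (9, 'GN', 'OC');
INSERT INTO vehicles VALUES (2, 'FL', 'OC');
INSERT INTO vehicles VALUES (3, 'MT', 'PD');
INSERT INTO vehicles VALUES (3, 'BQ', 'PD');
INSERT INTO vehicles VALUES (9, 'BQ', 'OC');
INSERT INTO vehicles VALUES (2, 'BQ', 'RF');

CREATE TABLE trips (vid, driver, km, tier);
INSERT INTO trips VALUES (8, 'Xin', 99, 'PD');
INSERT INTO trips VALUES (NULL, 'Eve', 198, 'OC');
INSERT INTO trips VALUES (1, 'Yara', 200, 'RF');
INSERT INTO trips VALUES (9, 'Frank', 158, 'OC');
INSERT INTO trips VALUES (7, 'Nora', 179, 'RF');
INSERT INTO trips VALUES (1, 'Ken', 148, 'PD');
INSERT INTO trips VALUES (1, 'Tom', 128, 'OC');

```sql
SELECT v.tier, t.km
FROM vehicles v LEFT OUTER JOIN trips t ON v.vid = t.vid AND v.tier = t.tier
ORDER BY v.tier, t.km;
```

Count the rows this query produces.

8

LEFT JOIN keeps every row from `vehicles`; unmatched rows get NULL for `trips`'s columns.
Matching on v.vid = t.vid AND v.tier = t.tier. A NULL in a compared column never satisfies the condition.
Matched pairs: 3; unmatched v rows kept: 5.
Total: 3 matched + 5 padded = 8 rows.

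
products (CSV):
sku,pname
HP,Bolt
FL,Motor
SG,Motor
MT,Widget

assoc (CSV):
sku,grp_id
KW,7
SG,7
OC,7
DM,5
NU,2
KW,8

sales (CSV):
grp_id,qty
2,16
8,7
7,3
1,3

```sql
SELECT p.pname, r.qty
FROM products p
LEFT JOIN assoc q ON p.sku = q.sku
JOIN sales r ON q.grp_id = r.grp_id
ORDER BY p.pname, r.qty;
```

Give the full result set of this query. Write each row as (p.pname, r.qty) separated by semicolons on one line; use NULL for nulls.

Joins associate left-to-right: products LEFT JOIN assoc on sku gives 4 intermediate row(s).
Then INNER JOIN `sales r` on grp_id: keep only rows whose q.grp_id appears in r.

(Motor, 3)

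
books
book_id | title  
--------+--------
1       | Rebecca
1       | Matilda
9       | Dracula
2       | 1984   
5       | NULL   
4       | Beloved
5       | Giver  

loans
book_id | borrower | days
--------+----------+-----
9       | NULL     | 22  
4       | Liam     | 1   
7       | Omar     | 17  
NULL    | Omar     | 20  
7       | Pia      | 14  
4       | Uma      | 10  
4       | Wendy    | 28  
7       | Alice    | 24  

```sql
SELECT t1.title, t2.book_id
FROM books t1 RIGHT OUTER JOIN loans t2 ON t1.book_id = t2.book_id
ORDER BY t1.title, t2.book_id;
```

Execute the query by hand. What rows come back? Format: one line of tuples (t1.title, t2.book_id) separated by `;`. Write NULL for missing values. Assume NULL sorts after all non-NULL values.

RIGHT JOIN keeps every row from `loans`; unmatched rows get NULL for `books`'s columns.
Matching on t1.book_id = t2.book_id. A NULL in a compared column never satisfies the condition.
- t1 row (book_id=1): no match.
- t1 row (book_id=1): no match.
- t1 row (book_id=9): matches 1 t2 row(s) → 1 output row(s).
- t1 row (book_id=2): no match.
- t1 row (book_id=5): no match.
- t1 row (book_id=4): matches 3 t2 row(s) → 3 output row(s).
- t1 row (book_id=5): no match.
- 4 row(s) from t2 found no t1 partner → padded with NULL.
After projecting and ordering:
t1.title | t2.book_id
Beloved | 4
Beloved | 4
Beloved | 4
Dracula | 9
NULL | 7
NULL | 7
NULL | 7
NULL | NULL

(Beloved, 4); (Beloved, 4); (Beloved, 4); (Dracula, 9); (NULL, 7); (NULL, 7); (NULL, 7); (NULL, NULL)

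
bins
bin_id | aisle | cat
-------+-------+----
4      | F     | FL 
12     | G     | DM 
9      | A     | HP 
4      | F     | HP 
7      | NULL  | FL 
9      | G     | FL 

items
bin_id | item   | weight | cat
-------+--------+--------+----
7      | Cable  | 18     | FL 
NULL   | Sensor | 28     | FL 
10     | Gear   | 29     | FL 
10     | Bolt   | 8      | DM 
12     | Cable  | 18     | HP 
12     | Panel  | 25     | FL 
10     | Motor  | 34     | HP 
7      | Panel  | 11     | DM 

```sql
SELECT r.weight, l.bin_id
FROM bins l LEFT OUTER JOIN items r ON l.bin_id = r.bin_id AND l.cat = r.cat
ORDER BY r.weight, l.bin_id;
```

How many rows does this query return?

6

LEFT JOIN keeps every row from `bins`; unmatched rows get NULL for `items`'s columns.
Matching on l.bin_id = r.bin_id AND l.cat = r.cat. A NULL in a compared column never satisfies the condition.
Matched pairs: 1; unmatched l rows kept: 5.
Total: 1 matched + 5 padded = 6 rows.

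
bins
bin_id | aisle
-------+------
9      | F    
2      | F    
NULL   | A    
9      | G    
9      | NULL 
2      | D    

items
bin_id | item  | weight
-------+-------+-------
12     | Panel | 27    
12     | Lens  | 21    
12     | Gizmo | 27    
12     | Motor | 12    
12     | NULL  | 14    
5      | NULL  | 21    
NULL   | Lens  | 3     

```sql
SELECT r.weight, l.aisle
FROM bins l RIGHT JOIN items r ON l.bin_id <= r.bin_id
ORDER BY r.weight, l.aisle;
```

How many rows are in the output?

RIGHT JOIN keeps every row from `items`; unmatched rows get NULL for `bins`'s columns.
Matching on l.bin_id <= r.bin_id. A NULL in a compared column never satisfies the condition.
- l (bin_id=9) pairs with 5 row(s) of r.
- l (bin_id=2) pairs with 6 row(s) of r.
- l (bin_id=NULL) has no partner in r.
- l (bin_id=9) pairs with 5 row(s) of r.
- l (bin_id=9) pairs with 5 row(s) of r.
- l (bin_id=2) pairs with 6 row(s) of r.
- 1 row(s) from r found no l partner → padded with NULL.
Total: 27 matched + 1 padded = 28 rows.

28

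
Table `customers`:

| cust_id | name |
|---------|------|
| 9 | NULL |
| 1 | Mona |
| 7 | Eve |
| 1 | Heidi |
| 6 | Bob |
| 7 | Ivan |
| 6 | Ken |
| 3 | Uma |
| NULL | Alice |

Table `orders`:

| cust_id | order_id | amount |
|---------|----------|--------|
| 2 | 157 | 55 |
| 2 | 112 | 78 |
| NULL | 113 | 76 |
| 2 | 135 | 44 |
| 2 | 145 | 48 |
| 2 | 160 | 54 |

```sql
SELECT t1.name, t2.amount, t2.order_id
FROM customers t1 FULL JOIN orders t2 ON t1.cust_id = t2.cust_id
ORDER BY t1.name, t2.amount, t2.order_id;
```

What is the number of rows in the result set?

FULL OUTER JOIN keeps every row from both sides; unmatched rows get NULL for the other side's columns.
Matching on t1.cust_id = t2.cust_id. A NULL in a compared column never satisfies the condition.
- t1[0] cust_id=9 → no match; kept with NULLs on the t2 side.
- t1[1] cust_id=1 → no match; kept with NULLs on the t2 side.
- t1[2] cust_id=7 → no match; kept with NULLs on the t2 side.
- t1[3] cust_id=1 → no match; kept with NULLs on the t2 side.
- t1[4] cust_id=6 → no match; kept with NULLs on the t2 side.
- t1[5] cust_id=7 → no match; kept with NULLs on the t2 side.
- t1[6] cust_id=6 → no match; kept with NULLs on the t2 side.
- t1[7] cust_id=3 → no match; kept with NULLs on the t2 side.
- t1[8] cust_id=NULL → no match; kept with NULLs on the t2 side.
- 6 row(s) from t2 found no t1 partner → padded with NULL.
Total: 0 matched + 15 padded = 15 rows.

15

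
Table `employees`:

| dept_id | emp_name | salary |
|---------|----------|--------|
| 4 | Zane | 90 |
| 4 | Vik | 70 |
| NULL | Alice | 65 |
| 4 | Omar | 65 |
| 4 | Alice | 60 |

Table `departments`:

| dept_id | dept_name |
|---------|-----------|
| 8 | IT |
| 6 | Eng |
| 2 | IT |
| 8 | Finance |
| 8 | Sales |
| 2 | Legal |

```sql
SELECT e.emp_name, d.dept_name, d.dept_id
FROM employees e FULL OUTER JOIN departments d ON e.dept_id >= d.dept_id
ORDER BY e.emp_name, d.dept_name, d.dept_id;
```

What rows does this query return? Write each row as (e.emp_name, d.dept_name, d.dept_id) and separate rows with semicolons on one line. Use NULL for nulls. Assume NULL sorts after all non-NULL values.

(Alice, IT, 2); (Alice, Legal, 2); (Alice, NULL, NULL); (Omar, IT, 2); (Omar, Legal, 2); (Vik, IT, 2); (Vik, Legal, 2); (Zane, IT, 2); (Zane, Legal, 2); (NULL, Eng, 6); (NULL, Finance, 8); (NULL, IT, 8); (NULL, Sales, 8)

FULL OUTER JOIN keeps every row from both sides; unmatched rows get NULL for the other side's columns.
Matching on e.dept_id >= d.dept_id. A NULL in a compared column never satisfies the condition.
- e (dept_id=4) pairs with 2 row(s) of d.
- e (dept_id=4) pairs with 2 row(s) of d.
- e (dept_id=NULL) has no partner → padded with NULL.
- e (dept_id=4) pairs with 2 row(s) of d.
- e (dept_id=4) pairs with 2 row(s) of d.
- 4 d row(s) had no e match → kept, e columns NULL.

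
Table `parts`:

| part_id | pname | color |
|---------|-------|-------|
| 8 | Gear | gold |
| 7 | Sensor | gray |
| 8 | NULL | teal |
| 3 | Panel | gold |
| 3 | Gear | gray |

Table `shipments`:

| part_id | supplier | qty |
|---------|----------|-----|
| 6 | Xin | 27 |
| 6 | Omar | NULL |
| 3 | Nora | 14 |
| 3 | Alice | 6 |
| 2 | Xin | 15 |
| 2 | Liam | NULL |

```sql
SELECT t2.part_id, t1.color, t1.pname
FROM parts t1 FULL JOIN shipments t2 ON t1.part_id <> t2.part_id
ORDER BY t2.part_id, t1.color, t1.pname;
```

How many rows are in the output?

FULL OUTER JOIN keeps every row from both sides; unmatched rows get NULL for the other side's columns.
Matching on t1.part_id <> t2.part_id.
Matched pairs: 26; unmatched t1 rows kept: 0; unmatched t2 rows kept: 0.
Total: 26 rows.

26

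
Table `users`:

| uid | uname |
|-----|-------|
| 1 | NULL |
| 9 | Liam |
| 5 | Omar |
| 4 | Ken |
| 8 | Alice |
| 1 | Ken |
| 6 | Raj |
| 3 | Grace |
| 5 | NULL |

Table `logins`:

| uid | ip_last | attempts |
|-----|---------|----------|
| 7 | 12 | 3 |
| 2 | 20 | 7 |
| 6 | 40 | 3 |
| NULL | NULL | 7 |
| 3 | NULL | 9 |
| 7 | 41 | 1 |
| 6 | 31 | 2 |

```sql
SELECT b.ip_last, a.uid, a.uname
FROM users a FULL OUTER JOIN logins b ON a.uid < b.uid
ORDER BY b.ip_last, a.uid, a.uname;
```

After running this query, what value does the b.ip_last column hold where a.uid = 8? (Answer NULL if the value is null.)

NULL

FULL OUTER JOIN keeps every row from both sides; unmatched rows get NULL for the other side's columns.
Matching on a.uid < b.uid. A NULL in a compared column never satisfies the condition.
- a row (uid=1): matches 6 b row(s) → 6 output row(s).
- a row (uid=9): no match → kept, b columns NULL.
- a row (uid=5): matches 4 b row(s) → 4 output row(s).
- a row (uid=4): matches 4 b row(s) → 4 output row(s).
- a row (uid=8): no match → kept, b columns NULL.
- a row (uid=1): matches 6 b row(s) → 6 output row(s).
- a row (uid=6): matches 2 b row(s) → 2 output row(s).
- a row (uid=3): matches 4 b row(s) → 4 output row(s).
- a row (uid=5): matches 4 b row(s) → 4 output row(s).
- 1 row(s) from b found no a partner → padded with NULL.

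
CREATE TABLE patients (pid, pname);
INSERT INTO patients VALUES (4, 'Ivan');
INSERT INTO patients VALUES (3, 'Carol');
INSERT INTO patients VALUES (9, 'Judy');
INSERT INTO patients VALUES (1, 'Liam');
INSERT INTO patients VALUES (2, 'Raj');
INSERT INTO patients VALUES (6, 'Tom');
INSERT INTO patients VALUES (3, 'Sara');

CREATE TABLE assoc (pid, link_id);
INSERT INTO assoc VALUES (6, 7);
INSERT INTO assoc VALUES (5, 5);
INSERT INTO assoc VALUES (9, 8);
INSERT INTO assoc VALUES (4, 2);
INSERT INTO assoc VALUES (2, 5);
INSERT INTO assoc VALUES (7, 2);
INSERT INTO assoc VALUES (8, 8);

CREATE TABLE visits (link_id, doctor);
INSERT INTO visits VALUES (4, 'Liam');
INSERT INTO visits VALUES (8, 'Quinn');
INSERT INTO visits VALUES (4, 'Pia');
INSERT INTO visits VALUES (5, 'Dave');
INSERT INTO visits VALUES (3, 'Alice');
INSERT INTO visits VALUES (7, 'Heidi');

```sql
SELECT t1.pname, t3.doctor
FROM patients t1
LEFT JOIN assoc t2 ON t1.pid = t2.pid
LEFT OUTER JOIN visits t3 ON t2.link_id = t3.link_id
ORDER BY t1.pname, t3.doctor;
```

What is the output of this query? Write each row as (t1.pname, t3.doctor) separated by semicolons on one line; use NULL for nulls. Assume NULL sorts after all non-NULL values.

Evaluate left to right. First `patients t1 LEFT JOIN assoc t2` on pid: 7 row(s).
Then LEFT JOIN `visits t3` on link_id: each of those 7 rows is kept; rows whose t2.link_id has no match in t3 get NULL for t3's columns.

(Carol, NULL); (Ivan, NULL); (Judy, Quinn); (Liam, NULL); (Raj, Dave); (Sara, NULL); (Tom, Heidi)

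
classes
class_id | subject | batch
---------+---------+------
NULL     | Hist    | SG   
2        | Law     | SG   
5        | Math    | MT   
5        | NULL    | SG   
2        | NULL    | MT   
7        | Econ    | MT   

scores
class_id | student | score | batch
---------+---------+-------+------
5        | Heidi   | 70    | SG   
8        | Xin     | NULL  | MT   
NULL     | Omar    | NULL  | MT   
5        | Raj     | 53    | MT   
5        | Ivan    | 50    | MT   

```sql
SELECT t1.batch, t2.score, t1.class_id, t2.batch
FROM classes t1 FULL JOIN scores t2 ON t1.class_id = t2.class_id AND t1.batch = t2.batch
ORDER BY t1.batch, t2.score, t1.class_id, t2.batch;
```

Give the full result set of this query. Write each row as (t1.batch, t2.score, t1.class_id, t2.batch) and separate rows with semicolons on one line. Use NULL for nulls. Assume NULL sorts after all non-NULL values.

FULL OUTER JOIN keeps every row from both sides; unmatched rows get NULL for the other side's columns.
Matching on t1.class_id = t2.class_id AND t1.batch = t2.batch. A NULL in a compared column never satisfies the condition.
Matched pairs: 3; unmatched t1 rows kept: 4; unmatched t2 rows kept: 2.

(MT, 50, 5, MT); (MT, 53, 5, MT); (MT, NULL, 2, NULL); (MT, NULL, 7, NULL); (SG, 70, 5, SG); (SG, NULL, 2, NULL); (SG, NULL, NULL, NULL); (NULL, NULL, NULL, MT); (NULL, NULL, NULL, MT)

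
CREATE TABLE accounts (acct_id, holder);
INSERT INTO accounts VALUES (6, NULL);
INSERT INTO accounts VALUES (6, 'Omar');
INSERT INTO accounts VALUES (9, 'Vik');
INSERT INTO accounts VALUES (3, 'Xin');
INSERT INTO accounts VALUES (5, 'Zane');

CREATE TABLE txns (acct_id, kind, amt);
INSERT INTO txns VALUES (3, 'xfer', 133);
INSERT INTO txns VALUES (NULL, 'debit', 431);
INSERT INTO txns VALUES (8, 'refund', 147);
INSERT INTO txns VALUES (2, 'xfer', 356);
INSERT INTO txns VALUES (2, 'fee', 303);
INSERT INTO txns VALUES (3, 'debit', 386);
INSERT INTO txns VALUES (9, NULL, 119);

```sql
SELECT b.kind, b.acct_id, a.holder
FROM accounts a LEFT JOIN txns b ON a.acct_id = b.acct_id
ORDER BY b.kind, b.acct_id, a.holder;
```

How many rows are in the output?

6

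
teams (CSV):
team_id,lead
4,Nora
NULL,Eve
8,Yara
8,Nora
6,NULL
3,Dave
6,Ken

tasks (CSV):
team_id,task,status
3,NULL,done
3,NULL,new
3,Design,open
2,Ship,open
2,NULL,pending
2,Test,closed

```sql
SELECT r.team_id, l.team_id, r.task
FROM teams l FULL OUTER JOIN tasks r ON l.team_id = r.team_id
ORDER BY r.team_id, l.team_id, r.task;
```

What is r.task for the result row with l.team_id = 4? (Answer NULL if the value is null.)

FULL OUTER JOIN keeps every row from both sides; unmatched rows get NULL for the other side's columns.
Matching on l.team_id = r.team_id. A NULL in a compared column never satisfies the condition.
- l (team_id=4) has no partner → padded with NULL.
- l (team_id=NULL) has no partner → padded with NULL.
- l (team_id=8) has no partner → padded with NULL.
- l (team_id=8) has no partner → padded with NULL.
- l (team_id=6) has no partner → padded with NULL.
- l (team_id=3) pairs with 3 row(s) of r.
- l (team_id=6) has no partner → padded with NULL.
- plus 3 unmatched r row(s), each kept with NULL l columns.

NULL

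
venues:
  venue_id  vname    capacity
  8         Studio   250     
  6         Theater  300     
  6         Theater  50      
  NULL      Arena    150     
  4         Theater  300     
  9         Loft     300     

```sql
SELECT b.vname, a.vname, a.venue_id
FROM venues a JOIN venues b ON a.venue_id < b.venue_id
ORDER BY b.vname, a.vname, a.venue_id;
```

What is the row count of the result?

INNER JOIN keeps only pairs where the ON condition holds.
Matching on a.venue_id < b.venue_id. A NULL in a compared column never satisfies the condition.
Matched pairs: 9.
Total: 9 rows.

9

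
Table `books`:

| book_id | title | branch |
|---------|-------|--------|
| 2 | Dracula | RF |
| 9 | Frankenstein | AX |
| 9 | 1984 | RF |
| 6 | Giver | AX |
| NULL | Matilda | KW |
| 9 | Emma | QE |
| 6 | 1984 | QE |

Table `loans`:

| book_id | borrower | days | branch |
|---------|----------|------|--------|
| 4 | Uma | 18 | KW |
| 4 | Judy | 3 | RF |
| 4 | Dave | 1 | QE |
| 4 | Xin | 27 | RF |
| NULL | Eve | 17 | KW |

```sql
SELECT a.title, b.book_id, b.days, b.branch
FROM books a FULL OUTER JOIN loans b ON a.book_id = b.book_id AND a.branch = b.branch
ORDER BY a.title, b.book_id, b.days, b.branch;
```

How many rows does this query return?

12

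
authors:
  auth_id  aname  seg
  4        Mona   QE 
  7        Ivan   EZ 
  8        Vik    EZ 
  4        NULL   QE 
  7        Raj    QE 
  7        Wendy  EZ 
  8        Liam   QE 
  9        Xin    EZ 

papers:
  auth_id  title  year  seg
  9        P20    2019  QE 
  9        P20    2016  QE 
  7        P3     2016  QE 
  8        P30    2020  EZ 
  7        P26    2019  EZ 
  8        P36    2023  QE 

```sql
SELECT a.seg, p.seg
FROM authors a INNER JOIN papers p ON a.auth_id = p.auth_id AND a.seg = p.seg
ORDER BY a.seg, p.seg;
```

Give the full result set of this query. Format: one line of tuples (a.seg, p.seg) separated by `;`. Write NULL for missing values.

INNER JOIN keeps only pairs where the ON condition holds.
Matching on a.auth_id = p.auth_id AND a.seg = p.seg.
- a[0] auth_id=4, seg=QE → no match; dropped.
- a[1] auth_id=7, seg=EZ → 1 match(es) in p → 1 row(s).
- a[2] auth_id=8, seg=EZ → 1 match(es) in p → 1 row(s).
- a[3] auth_id=4, seg=QE → no match; dropped.
- a[4] auth_id=7, seg=QE → 1 match(es) in p → 1 row(s).
- a[5] auth_id=7, seg=EZ → 1 match(es) in p → 1 row(s).
- a[6] auth_id=8, seg=QE → 1 match(es) in p → 1 row(s).
- a[7] auth_id=9, seg=EZ → no match; dropped.
After projecting and ordering:
a.seg | p.seg
EZ | EZ
EZ | EZ
EZ | EZ
QE | QE
QE | QE

(EZ, EZ); (EZ, EZ); (EZ, EZ); (QE, QE); (QE, QE)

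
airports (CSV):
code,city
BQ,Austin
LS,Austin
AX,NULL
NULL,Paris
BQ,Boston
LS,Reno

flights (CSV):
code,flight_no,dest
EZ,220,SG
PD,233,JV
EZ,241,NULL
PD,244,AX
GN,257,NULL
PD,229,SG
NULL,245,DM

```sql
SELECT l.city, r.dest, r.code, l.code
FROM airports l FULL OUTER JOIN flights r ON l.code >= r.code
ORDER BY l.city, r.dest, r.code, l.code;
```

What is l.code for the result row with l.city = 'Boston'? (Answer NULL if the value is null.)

BQ

FULL OUTER JOIN keeps every row from both sides; unmatched rows get NULL for the other side's columns.
Matching on l.code >= r.code. A NULL in a compared column never satisfies the condition.
Matched pairs: 6; unmatched l rows kept: 4; unmatched r rows kept: 4.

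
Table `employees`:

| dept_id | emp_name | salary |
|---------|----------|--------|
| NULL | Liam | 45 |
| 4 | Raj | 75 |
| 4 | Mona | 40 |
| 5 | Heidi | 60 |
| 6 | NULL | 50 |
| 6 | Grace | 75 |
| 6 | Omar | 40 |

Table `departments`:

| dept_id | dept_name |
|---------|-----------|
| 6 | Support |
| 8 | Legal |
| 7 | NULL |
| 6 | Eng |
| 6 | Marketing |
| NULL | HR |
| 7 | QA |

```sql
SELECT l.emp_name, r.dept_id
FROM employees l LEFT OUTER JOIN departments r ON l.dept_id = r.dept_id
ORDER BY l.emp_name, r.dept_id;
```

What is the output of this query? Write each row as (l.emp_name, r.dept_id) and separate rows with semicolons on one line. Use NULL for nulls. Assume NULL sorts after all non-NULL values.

LEFT JOIN keeps every row from `employees`; unmatched rows get NULL for `departments`'s columns.
Matching on l.dept_id = r.dept_id. A NULL in a compared column never satisfies the condition.
- l (dept_id=NULL) has no partner → padded with NULL.
- l (dept_id=4) has no partner → padded with NULL.
- l (dept_id=4) has no partner → padded with NULL.
- l (dept_id=5) has no partner → padded with NULL.
- l (dept_id=6) pairs with 3 row(s) of r.
- l (dept_id=6) pairs with 3 row(s) of r.
- l (dept_id=6) pairs with 3 row(s) of r.

(Grace, 6); (Grace, 6); (Grace, 6); (Heidi, NULL); (Liam, NULL); (Mona, NULL); (Omar, 6); (Omar, 6); (Omar, 6); (Raj, NULL); (NULL, 6); (NULL, 6); (NULL, 6)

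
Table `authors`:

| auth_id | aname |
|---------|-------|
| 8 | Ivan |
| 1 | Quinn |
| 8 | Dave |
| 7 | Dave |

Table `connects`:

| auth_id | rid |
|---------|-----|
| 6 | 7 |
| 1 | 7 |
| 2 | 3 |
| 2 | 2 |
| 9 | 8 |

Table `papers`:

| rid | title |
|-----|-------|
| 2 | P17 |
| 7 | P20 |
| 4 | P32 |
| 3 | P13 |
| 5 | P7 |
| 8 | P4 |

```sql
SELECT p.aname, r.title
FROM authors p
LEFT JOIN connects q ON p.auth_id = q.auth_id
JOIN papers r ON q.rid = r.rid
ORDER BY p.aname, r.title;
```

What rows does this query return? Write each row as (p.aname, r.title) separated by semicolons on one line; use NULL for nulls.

Step 1 — p LEFT JOIN q on auth_id → 4 row(s).
Then INNER JOIN `papers r` on rid: keep only rows whose q.rid appears in r.

(Quinn, P20)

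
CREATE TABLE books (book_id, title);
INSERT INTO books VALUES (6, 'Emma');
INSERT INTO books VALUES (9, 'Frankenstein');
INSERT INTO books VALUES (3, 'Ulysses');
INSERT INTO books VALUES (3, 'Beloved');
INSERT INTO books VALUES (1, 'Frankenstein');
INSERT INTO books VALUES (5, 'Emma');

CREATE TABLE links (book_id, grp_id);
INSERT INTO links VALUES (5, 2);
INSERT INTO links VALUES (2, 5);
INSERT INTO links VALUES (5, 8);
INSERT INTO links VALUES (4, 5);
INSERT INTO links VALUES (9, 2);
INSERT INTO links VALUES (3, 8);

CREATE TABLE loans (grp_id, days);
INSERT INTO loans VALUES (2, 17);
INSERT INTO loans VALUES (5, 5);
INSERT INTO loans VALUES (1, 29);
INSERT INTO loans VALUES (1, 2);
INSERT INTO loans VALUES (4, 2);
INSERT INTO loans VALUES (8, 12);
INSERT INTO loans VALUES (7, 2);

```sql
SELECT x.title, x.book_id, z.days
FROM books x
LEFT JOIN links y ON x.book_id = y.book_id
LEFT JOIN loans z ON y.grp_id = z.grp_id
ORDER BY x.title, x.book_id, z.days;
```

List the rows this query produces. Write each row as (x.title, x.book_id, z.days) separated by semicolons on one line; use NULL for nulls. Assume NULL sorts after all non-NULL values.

(Beloved, 3, 12); (Emma, 5, 12); (Emma, 5, 17); (Emma, 6, NULL); (Frankenstein, 1, NULL); (Frankenstein, 9, 17); (Ulysses, 3, 12)

Step 1 — x LEFT JOIN y on book_id → 7 row(s).
Then LEFT JOIN `loans z` on grp_id: each of those 7 rows is kept; rows whose y.grp_id has no match in z get NULL for z's columns.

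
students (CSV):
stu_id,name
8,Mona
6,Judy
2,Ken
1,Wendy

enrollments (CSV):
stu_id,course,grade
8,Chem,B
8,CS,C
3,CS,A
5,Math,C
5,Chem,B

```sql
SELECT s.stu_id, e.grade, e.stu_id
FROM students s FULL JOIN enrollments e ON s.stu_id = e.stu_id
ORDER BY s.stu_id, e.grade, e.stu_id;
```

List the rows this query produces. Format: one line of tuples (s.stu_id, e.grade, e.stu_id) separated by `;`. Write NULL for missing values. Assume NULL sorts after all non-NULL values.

(1, NULL, NULL); (2, NULL, NULL); (6, NULL, NULL); (8, B, 8); (8, C, 8); (NULL, A, 3); (NULL, B, 5); (NULL, C, 5)

FULL OUTER JOIN keeps every row from both sides; unmatched rows get NULL for the other side's columns.
Matching on s.stu_id = e.stu_id.
Matched pairs: 2; unmatched s rows kept: 3; unmatched e rows kept: 3.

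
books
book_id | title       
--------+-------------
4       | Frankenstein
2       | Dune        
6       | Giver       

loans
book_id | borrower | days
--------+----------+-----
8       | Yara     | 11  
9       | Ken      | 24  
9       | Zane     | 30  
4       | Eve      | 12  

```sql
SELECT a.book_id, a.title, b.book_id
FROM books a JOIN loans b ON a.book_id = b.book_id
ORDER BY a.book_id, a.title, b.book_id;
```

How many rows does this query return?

1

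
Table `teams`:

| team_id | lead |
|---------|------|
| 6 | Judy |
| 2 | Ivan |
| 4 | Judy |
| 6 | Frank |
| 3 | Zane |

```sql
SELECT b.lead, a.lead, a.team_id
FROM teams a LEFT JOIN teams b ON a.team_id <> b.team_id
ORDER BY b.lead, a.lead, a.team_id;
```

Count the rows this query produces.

18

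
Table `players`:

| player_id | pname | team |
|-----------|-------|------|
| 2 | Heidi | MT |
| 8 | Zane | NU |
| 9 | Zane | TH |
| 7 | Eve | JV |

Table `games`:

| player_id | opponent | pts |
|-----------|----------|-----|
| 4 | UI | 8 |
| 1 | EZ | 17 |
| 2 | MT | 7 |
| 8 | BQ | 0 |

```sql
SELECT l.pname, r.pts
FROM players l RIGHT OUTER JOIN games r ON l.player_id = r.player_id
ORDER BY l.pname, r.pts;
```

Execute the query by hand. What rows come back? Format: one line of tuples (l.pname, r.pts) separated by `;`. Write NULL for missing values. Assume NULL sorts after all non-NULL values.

(Heidi, 7); (Zane, 0); (NULL, 8); (NULL, 17)

RIGHT JOIN keeps every row from `games`; unmatched rows get NULL for `players`'s columns.
Matching on l.player_id = r.player_id.
Matched pairs: 2; unmatched r rows kept: 2.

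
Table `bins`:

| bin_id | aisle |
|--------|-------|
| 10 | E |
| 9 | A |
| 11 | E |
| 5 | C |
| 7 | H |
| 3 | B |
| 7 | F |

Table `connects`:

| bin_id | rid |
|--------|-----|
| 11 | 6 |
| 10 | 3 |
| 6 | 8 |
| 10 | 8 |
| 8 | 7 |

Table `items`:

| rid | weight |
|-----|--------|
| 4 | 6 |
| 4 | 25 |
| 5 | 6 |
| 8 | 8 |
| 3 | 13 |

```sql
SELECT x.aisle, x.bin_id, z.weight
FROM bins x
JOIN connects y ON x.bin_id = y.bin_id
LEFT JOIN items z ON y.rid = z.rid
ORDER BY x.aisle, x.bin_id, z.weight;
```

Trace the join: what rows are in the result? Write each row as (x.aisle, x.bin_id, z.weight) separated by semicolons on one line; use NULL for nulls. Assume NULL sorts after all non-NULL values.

(E, 10, 8); (E, 10, 13); (E, 11, NULL)

Evaluate left to right. First `bins x INNER JOIN connects y` on bin_id: 3 row(s).
Then LEFT JOIN `items z` on rid: each of those 3 rows is kept; rows whose y.rid has no match in z get NULL for z's columns.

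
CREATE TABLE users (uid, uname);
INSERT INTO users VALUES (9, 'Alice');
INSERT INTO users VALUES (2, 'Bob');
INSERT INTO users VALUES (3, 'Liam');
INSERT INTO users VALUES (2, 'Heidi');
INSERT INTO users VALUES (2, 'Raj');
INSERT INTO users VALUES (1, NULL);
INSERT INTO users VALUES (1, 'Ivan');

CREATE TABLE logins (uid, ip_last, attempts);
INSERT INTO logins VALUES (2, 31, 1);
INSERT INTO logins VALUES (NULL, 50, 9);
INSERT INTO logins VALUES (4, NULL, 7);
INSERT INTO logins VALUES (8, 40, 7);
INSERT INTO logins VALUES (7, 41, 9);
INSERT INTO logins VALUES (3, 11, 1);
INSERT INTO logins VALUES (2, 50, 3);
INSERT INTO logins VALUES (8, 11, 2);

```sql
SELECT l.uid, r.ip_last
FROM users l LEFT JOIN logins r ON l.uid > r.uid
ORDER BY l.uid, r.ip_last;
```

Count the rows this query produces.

LEFT JOIN keeps every row from `users`; unmatched rows get NULL for `logins`'s columns.
Matching on l.uid > r.uid. A NULL in a compared column never satisfies the condition.
- l row (uid=9): matches 7 r row(s) → 7 output row(s).
- l row (uid=2): no match → kept, r columns NULL.
- l row (uid=3): matches 2 r row(s) → 2 output row(s).
- l row (uid=2): no match → kept, r columns NULL.
- l row (uid=2): no match → kept, r columns NULL.
- l row (uid=1): no match → kept, r columns NULL.
- l row (uid=1): no match → kept, r columns NULL.
Total: 9 matched + 5 padded = 14 rows.

14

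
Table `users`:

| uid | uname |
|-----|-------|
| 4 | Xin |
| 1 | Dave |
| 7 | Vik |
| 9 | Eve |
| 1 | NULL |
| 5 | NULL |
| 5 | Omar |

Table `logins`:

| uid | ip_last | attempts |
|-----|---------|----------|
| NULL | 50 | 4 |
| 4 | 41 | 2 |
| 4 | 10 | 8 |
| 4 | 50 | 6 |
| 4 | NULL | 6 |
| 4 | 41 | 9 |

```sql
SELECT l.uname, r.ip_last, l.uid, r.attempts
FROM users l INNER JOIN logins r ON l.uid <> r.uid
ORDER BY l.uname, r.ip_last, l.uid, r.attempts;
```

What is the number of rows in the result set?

30

INNER JOIN keeps only pairs where the ON condition holds.
Matching on l.uid <> r.uid. A NULL in a compared column never satisfies the condition.
Matched pairs: 30.
Total: 30 rows.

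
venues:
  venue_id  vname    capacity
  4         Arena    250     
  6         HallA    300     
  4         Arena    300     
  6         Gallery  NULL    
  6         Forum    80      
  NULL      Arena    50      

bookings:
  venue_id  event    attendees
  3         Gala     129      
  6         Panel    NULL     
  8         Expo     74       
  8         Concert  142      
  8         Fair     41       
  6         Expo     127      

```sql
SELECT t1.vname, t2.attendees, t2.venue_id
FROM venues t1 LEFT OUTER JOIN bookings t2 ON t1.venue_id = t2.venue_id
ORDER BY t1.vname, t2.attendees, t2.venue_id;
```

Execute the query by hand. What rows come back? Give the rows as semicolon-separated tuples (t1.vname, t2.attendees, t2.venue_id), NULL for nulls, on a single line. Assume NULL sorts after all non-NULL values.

LEFT JOIN keeps every row from `venues`; unmatched rows get NULL for `bookings`'s columns.
Matching on t1.venue_id = t2.venue_id. A NULL in a compared column never satisfies the condition.
- t1[0] venue_id=4 → no match; kept with NULLs on the t2 side.
- t1[1] venue_id=6 → 2 match(es) in t2 → 2 row(s).
- t1[2] venue_id=4 → no match; kept with NULLs on the t2 side.
- t1[3] venue_id=6 → 2 match(es) in t2 → 2 row(s).
- t1[4] venue_id=6 → 2 match(es) in t2 → 2 row(s).
- t1[5] venue_id=NULL → no match; kept with NULLs on the t2 side.
After projecting and ordering:
t1.vname | t2.attendees | t2.venue_id
Arena | NULL | NULL
Arena | NULL | NULL
Arena | NULL | NULL
Forum | 127 | 6
Forum | NULL | 6
Gallery | 127 | 6
Gallery | NULL | 6
HallA | 127 | 6
HallA | NULL | 6

(Arena, NULL, NULL); (Arena, NULL, NULL); (Arena, NULL, NULL); (Forum, 127, 6); (Forum, NULL, 6); (Gallery, 127, 6); (Gallery, NULL, 6); (HallA, 127, 6); (HallA, NULL, 6)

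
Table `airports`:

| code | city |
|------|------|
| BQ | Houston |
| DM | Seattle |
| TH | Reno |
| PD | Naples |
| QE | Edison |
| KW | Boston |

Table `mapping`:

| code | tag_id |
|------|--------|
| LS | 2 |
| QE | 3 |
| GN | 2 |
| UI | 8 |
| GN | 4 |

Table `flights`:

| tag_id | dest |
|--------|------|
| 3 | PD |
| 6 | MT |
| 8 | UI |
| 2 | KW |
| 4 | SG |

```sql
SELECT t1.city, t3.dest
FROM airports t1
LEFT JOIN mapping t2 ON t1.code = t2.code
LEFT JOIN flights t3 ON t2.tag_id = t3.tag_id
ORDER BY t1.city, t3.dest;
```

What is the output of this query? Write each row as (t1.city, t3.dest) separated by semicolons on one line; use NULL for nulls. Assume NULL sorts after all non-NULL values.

Joins associate left-to-right: airports LEFT JOIN mapping on code gives 6 intermediate row(s).
Then LEFT JOIN `flights t3` on tag_id: each of those 6 rows is kept; rows whose t2.tag_id has no match in t3 get NULL for t3's columns.

(Boston, NULL); (Edison, PD); (Houston, NULL); (Naples, NULL); (Reno, NULL); (Seattle, NULL)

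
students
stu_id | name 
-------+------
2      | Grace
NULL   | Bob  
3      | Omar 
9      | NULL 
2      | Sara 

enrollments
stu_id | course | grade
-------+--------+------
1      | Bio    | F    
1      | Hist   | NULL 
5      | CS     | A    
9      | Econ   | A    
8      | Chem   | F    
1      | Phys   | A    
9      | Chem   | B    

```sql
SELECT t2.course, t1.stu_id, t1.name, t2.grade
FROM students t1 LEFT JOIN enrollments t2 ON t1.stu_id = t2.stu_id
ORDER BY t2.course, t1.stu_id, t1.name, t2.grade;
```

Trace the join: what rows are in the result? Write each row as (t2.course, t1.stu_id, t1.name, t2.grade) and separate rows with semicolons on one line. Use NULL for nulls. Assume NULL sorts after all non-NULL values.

(Chem, 9, NULL, B); (Econ, 9, NULL, A); (NULL, 2, Grace, NULL); (NULL, 2, Sara, NULL); (NULL, 3, Omar, NULL); (NULL, NULL, Bob, NULL)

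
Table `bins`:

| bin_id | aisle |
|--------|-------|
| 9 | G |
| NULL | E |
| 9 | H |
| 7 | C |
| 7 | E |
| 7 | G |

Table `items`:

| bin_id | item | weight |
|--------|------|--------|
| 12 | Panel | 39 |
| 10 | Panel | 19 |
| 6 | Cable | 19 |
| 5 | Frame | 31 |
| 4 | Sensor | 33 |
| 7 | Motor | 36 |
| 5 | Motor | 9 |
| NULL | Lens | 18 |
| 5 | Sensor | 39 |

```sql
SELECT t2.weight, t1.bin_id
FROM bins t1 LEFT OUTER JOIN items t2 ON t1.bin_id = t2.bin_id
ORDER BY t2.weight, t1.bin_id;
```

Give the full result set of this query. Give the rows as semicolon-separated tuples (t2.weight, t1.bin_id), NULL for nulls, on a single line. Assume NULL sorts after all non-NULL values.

(36, 7); (36, 7); (36, 7); (NULL, 9); (NULL, 9); (NULL, NULL)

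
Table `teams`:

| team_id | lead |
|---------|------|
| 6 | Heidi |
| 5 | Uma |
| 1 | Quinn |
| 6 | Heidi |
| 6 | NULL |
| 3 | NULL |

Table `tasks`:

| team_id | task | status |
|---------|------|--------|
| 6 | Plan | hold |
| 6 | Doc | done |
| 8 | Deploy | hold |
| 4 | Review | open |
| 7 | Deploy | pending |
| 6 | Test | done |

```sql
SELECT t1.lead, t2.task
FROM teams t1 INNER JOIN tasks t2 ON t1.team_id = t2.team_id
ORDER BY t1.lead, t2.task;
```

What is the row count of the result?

9

INNER JOIN keeps only pairs where the ON condition holds.
Matching on t1.team_id = t2.team_id.
- t1 row (team_id=6): matches 3 t2 row(s) → 3 output row(s).
- t1 row (team_id=5): no match → dropped.
- t1 row (team_id=1): no match → dropped.
- t1 row (team_id=6): matches 3 t2 row(s) → 3 output row(s).
- t1 row (team_id=6): matches 3 t2 row(s) → 3 output row(s).
- t1 row (team_id=3): no match → dropped.
Total: 9 rows.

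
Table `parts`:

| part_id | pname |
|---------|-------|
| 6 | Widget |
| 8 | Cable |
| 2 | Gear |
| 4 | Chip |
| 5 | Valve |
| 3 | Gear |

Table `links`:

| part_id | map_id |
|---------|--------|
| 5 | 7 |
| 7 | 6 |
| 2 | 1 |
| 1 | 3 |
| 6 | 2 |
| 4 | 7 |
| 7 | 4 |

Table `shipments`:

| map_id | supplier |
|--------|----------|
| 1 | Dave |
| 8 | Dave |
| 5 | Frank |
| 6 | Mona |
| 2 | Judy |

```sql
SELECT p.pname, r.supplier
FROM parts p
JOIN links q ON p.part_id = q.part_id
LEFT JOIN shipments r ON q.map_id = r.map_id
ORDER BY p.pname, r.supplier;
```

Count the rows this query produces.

Step 1 — p INNER JOIN q on part_id → 4 row(s).
Then LEFT JOIN `shipments r` on map_id: each of those 4 rows is kept; rows whose q.map_id has no match in r get NULL for r's columns.
Result: 4 row(s).

4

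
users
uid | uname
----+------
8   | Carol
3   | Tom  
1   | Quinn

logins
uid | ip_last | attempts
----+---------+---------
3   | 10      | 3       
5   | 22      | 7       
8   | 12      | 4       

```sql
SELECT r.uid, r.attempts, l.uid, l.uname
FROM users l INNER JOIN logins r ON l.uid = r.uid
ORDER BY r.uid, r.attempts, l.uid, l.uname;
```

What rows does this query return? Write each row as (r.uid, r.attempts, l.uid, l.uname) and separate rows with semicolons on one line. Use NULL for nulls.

INNER JOIN keeps only pairs where the ON condition holds.
Matching on l.uid = r.uid.
- l[0] uid=8 → 1 match(es) in r → 1 row(s).
- l[1] uid=3 → 1 match(es) in r → 1 row(s).
- l[2] uid=1 → no match; dropped.
After projecting and ordering:
r.uid | r.attempts | l.uid | l.uname
3 | 3 | 3 | Tom
8 | 4 | 8 | Carol

(3, 3, 3, Tom); (8, 4, 8, Carol)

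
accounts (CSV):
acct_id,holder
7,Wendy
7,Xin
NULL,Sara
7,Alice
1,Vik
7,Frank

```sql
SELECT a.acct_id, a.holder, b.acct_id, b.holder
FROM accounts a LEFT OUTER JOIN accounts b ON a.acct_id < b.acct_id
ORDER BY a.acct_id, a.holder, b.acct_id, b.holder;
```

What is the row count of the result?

9

LEFT JOIN keeps every row from `accounts a`; unmatched rows get NULL for `accounts b`'s columns.
Matching on a.acct_id < b.acct_id. A NULL in a compared column never satisfies the condition.
- acct_id=7: no b row matches, row kept with b columns NULL.
- acct_id=7: no b row matches, row kept with b columns NULL.
- acct_id=NULL: no b row matches, row kept with b columns NULL.
- acct_id=7: no b row matches, row kept with b columns NULL.
- acct_id=1: 4 matching b row(s), so 4 row(s) emitted.
- acct_id=7: no b row matches, row kept with b columns NULL.
Total: 4 matched + 5 padded = 9 rows.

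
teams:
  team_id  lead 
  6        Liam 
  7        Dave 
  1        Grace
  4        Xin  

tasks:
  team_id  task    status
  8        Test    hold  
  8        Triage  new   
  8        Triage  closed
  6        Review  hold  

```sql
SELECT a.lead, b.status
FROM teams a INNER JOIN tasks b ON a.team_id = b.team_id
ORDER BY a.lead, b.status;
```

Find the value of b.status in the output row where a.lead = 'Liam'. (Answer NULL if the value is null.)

hold

INNER JOIN keeps only pairs where the ON condition holds.
Matching on a.team_id = b.team_id.
- a (team_id=6) pairs with 1 row(s) of b.
- a (team_id=7) has no partner → excluded.
- a (team_id=1) has no partner → excluded.
- a (team_id=4) has no partner → excluded.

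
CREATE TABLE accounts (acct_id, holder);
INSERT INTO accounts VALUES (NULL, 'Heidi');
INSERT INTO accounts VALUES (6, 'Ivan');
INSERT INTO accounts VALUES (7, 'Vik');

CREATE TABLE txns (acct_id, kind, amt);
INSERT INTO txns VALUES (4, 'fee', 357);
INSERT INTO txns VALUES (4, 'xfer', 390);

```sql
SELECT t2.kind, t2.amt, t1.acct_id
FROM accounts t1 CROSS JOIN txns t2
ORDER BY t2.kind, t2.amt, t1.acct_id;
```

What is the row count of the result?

6

CROSS JOIN pairs every row of `accounts` with every row of `txns`: 3 × 2 = 6 rows.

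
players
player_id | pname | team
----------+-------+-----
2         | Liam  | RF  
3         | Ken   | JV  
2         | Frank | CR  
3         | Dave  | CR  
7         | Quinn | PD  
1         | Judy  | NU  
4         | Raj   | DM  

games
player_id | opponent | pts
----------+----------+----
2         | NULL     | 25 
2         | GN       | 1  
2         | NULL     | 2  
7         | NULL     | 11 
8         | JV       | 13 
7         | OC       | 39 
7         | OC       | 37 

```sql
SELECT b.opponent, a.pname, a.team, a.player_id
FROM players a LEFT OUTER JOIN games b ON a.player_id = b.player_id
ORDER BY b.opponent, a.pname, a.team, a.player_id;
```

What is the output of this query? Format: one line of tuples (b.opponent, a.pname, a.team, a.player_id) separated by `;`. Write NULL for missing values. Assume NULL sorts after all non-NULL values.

LEFT JOIN keeps every row from `players`; unmatched rows get NULL for `games`'s columns.
Matching on a.player_id = b.player_id.
Matched pairs: 9; unmatched a rows kept: 4.

(GN, Frank, CR, 2); (GN, Liam, RF, 2); (OC, Quinn, PD, 7); (OC, Quinn, PD, 7); (NULL, Dave, CR, 3); (NULL, Frank, CR, 2); (NULL, Frank, CR, 2); (NULL, Judy, NU, 1); (NULL, Ken, JV, 3); (NULL, Liam, RF, 2); (NULL, Liam, RF, 2); (NULL, Quinn, PD, 7); (NULL, Raj, DM, 4)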